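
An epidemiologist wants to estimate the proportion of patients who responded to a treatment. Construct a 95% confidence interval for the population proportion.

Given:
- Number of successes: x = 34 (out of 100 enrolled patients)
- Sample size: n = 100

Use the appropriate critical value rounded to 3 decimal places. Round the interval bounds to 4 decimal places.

Sample proportion: p̂ = 34/100 = 0.340000

Check conditions for normal approximation:
  np̂ = 34 ≥ 10 ✓
  n(1-p̂) = 66 ≥ 10 ✓

The sample is large enough, so use a z-interval (normal approximation) for the proportion.

For 95% confidence, z* = 1.96 (from standard normal table)

Standard error: SE = √(p̂(1-p̂)/n) = √(0.340000×0.660000/100) = 0.04737088

Margin of error: E = z* × SE = 1.96 × 0.04737088 = 0.092847

Z-interval: p̂ ± E = 0.340000 ± 0.092847 = (0.247153, 0.432847)

Rounded to 4 decimal places:

(0.2472, 0.4328)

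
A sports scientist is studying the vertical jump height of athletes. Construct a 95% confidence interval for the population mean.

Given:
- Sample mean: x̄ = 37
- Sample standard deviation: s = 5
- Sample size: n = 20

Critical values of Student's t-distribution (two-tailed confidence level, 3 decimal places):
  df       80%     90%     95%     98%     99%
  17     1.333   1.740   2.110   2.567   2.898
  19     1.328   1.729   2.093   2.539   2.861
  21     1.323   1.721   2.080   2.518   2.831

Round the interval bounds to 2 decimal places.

The population standard deviation σ is unknown (only the sample standard deviation s is given), so use a t-interval with df = n - 1 = 20 - 1 = 19.

For 95% confidence with df = 19, t* = 2.093 (from t-table)

Standard error: SE = s/√n = 5/√20 = 1.118034

Margin of error: E = t* × SE = 2.093 × 1.118034 = 2.3400

T-interval: x̄ ± E = 37 ± 2.3400 = (34.6600, 39.3400)

Rounded to 2 decimal places:

(34.66, 39.34)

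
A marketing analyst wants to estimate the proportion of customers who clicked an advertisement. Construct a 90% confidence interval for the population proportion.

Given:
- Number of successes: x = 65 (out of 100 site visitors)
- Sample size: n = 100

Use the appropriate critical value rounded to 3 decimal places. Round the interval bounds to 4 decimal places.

Sample proportion: p̂ = 65/100 = 0.650000

Check conditions for normal approximation:
  np̂ = 65 ≥ 10 ✓
  n(1-p̂) = 35 ≥ 10 ✓

The sample is large enough, so use a z-interval (normal approximation) for the proportion.

For 90% confidence, z* = 1.645 (from standard normal table)

Standard error: SE = √(p̂(1-p̂)/n) = √(0.650000×0.350000/100) = 0.04769696

Margin of error: E = z* × SE = 1.645 × 0.04769696 = 0.078461

Z-interval: p̂ ± E = 0.650000 ± 0.078461 = (0.571539, 0.728461)

Rounded to 4 decimal places:

(0.5715, 0.7285)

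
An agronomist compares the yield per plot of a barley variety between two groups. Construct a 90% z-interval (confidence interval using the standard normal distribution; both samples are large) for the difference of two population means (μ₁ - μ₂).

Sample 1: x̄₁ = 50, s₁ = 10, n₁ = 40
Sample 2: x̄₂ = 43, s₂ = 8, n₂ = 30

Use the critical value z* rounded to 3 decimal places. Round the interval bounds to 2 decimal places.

Both samples are large (n₁ = 40 ≥ 30, n₂ = 30 ≥ 30), so a z-interval for the difference of means applies.

Point estimate: x̄₁ - x̄₂ = 50 - 43 = 7

Standard error: SE = √(s₁²/n₁ + s₂²/n₂)
= √(10²/40 + 8²/30)
= √(2.500000 + 2.133333)
= 2.152518

For 90% confidence, z* = 1.645 (from standard normal table)
Margin of error: E = z* × SE = 1.645 × 2.152518 = 3.5409

Z-interval: (x̄₁ - x̄₂) ± E = 7 ± 3.5409 = (3.4591, 10.5409)

Rounded to 2 decimal places:

(3.46, 10.54)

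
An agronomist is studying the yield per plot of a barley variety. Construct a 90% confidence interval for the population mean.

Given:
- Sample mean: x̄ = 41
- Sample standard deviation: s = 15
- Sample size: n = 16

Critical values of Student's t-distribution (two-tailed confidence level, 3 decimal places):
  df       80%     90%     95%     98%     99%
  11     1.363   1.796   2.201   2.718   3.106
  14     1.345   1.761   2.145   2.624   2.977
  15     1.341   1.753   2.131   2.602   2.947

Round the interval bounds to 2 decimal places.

The population standard deviation σ is unknown (only the sample standard deviation s is given), so use a t-interval with df = n - 1 = 16 - 1 = 15.

For 90% confidence with df = 15, t* = 1.753 (from t-table)

Standard error: SE = s/√n = 15/√16 = 3.750000

Margin of error: E = t* × SE = 1.753 × 3.750000 = 6.5737

T-interval: x̄ ± E = 41 ± 6.5737 = (34.4263, 47.5737)

Rounded to 2 decimal places:

(34.43, 47.57)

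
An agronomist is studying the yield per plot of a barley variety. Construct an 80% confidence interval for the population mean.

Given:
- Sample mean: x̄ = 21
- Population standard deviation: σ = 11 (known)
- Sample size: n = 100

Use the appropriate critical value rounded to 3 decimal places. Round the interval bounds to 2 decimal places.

The population standard deviation σ is known, so use a z-interval (standard normal critical value).

For 80% confidence, z* = 1.282 (from standard normal table)

Standard error: SE = σ/√n = 11/√100 = 1.100000

Margin of error: E = z* × SE = 1.282 × 1.100000 = 1.4102

Z-interval: x̄ ± E = 21 ± 1.4102 = (19.5898, 22.4102)

Rounded to 2 decimal places:

(19.59, 22.41)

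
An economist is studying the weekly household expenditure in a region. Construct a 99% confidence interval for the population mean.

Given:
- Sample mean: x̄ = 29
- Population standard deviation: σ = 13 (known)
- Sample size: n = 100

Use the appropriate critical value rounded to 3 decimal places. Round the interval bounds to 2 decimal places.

The population standard deviation σ is known, so use a z-interval (standard normal critical value).

For 99% confidence, z* = 2.576 (from standard normal table)

Standard error: SE = σ/√n = 13/√100 = 1.300000

Margin of error: E = z* × SE = 2.576 × 1.300000 = 3.3488

Z-interval: x̄ ± E = 29 ± 3.3488 = (25.6512, 32.3488)

Rounded to 2 decimal places:

(25.65, 32.35)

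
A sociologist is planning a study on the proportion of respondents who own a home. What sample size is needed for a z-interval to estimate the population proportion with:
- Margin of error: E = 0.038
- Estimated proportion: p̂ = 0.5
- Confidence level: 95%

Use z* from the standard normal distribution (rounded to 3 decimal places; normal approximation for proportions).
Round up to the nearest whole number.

Using z* for proportion z-interval (normal approximation).

For 95% confidence, z* = 1.96 (from standard normal table)

Sample size formula for proportion z-interval: n = z*²p̂(1-p̂)/E²

n = 1.96² × 0.5 × 0.5 / 0.038²
  = 3.8416 × 0.25 / 0.001444
  = 665.0970

Round up to the nearest whole number: n = 666

666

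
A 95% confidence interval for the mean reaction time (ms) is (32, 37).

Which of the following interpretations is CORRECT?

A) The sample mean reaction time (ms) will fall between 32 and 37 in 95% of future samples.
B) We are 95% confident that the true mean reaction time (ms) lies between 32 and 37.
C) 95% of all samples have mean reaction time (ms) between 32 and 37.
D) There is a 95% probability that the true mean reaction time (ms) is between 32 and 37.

A confidence interval represents our confidence in the procedure, not a probability statement about the parameter.

Key concept: If we repeated this sampling process many times and computed a 95% CI each time, about 95% of those intervals would contain the true population parameter.

For this specific interval (32, 37):
- Midpoint (point estimate): 34.5
- Margin of error: 2.5

The correct interpretation is the one stating confidence that the true parameter lies in the interval — option B.

B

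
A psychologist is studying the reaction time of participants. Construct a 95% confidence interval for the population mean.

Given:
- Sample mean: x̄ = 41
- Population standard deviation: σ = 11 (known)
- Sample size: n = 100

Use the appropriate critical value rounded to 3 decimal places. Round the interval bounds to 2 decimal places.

The population standard deviation σ is known, so use a z-interval (standard normal critical value).

For 95% confidence, z* = 1.96 (from standard normal table)

Standard error: SE = σ/√n = 11/√100 = 1.100000

Margin of error: E = z* × SE = 1.96 × 1.100000 = 2.1560

Z-interval: x̄ ± E = 41 ± 2.1560 = (38.8440, 43.1560)

Rounded to 2 decimal places:

(38.84, 43.16)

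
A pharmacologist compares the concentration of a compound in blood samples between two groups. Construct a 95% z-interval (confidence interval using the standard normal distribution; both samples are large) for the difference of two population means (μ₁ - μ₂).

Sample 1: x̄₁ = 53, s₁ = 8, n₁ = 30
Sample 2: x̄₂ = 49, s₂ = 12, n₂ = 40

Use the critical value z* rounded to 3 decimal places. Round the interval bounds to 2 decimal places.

Both samples are large (n₁ = 30 ≥ 30, n₂ = 40 ≥ 30), so a z-interval for the difference of means applies.

Point estimate: x̄₁ - x̄₂ = 53 - 49 = 4

Standard error: SE = √(s₁²/n₁ + s₂²/n₂)
= √(8²/30 + 12²/40)
= √(2.133333 + 3.600000)
= 2.394438

For 95% confidence, z* = 1.96 (from standard normal table)
Margin of error: E = z* × SE = 1.96 × 2.394438 = 4.6931

Z-interval: (x̄₁ - x̄₂) ± E = 4 ± 4.6931 = (-0.6931, 8.6931)

Rounded to 2 decimal places:

(-0.69, 8.69)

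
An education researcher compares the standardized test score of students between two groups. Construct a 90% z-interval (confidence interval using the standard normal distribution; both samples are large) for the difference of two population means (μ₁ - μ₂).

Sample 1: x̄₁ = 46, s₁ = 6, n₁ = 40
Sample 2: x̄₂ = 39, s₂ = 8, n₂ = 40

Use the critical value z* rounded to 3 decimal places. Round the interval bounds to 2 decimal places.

Both samples are large (n₁ = 40 ≥ 30, n₂ = 40 ≥ 30), so a z-interval for the difference of means applies.

Point estimate: x̄₁ - x̄₂ = 46 - 39 = 7

Standard error: SE = √(s₁²/n₁ + s₂²/n₂)
= √(6²/40 + 8²/40)
= √(0.900000 + 1.600000)
= 1.581139

For 90% confidence, z* = 1.645 (from standard normal table)
Margin of error: E = z* × SE = 1.645 × 1.581139 = 2.6010

Z-interval: (x̄₁ - x̄₂) ± E = 7 ± 2.6010 = (4.3990, 9.6010)

Rounded to 2 decimal places:

(4.40, 9.60)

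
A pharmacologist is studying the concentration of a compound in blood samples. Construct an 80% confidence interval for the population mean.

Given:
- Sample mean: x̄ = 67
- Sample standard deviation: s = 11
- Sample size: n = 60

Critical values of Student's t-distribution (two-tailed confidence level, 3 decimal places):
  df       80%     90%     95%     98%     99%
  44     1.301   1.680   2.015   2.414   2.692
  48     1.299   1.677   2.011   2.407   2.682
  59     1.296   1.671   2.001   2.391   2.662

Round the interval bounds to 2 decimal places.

The population standard deviation σ is unknown (only the sample standard deviation s is given), so use a t-interval with df = n - 1 = 60 - 1 = 59.

For 80% confidence with df = 59, t* = 1.296 (from t-table)

Standard error: SE = s/√n = 11/√60 = 1.420094

Margin of error: E = t* × SE = 1.296 × 1.420094 = 1.8404

T-interval: x̄ ± E = 67 ± 1.8404 = (65.1596, 68.8404)

Rounded to 2 decimal places:

(65.16, 68.84)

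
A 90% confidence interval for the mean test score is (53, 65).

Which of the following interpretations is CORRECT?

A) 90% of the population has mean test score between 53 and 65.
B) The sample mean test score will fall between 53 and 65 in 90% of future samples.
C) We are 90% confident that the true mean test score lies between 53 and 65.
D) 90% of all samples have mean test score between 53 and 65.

A confidence interval represents our confidence in the procedure, not a probability statement about the parameter.

Key concept: If we repeated this sampling process many times and computed a 90% CI each time, about 90% of those intervals would contain the true population parameter.

For this specific interval (53, 65):
- Midpoint (point estimate): 59
- Margin of error: 6

The correct interpretation is the one stating confidence that the true parameter lies in the interval — option C.

C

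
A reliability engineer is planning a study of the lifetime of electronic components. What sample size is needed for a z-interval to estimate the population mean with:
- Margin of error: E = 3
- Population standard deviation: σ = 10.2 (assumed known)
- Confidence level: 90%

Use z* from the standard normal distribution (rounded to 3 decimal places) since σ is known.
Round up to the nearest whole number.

Using z* since population σ is known (z-interval formula).

For 90% confidence, z* = 1.645 (from standard normal table)

Sample size formula for z-interval: n = (z*σ/E)²

n = (1.645 × 10.2 / 3)²
  = (5.593000)²
  = 31.2816

Round up to the nearest whole number: n = 32

32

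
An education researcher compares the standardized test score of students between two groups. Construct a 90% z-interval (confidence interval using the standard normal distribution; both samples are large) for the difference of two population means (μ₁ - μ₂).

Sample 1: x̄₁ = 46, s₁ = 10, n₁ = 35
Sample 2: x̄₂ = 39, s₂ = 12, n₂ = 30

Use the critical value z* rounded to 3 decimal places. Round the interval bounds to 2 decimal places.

Both samples are large (n₁ = 35 ≥ 30, n₂ = 30 ≥ 30), so a z-interval for the difference of means applies.

Point estimate: x̄₁ - x̄₂ = 46 - 39 = 7

Standard error: SE = √(s₁²/n₁ + s₂²/n₂)
= √(10²/35 + 12²/30)
= √(2.857143 + 4.800000)
= 2.767154

For 90% confidence, z* = 1.645 (from standard normal table)
Margin of error: E = z* × SE = 1.645 × 2.767154 = 4.5520

Z-interval: (x̄₁ - x̄₂) ± E = 7 ± 4.5520 = (2.4480, 11.5520)

Rounded to 2 decimal places:

(2.45, 11.55)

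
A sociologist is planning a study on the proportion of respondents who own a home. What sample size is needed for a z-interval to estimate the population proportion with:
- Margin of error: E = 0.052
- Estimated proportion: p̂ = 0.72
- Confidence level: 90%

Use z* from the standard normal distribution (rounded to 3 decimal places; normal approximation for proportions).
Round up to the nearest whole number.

Using z* for proportion z-interval (normal approximation).

For 90% confidence, z* = 1.645 (from standard normal table)

Sample size formula for proportion z-interval: n = z*²p̂(1-p̂)/E²

n = 1.645² × 0.72 × 0.28 / 0.052²
  = 2.706025 × 0.2016 / 0.002704
  = 201.7510

Round up to the nearest whole number: n = 202

202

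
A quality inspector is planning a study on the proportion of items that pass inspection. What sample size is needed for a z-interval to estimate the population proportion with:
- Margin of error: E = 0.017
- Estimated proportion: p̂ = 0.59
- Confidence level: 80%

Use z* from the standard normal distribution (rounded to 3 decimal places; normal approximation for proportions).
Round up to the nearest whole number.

Using z* for proportion z-interval (normal approximation).

For 80% confidence, z* = 1.282 (from standard normal table)

Sample size formula for proportion z-interval: n = z*²p̂(1-p̂)/E²

n = 1.282² × 0.59 × 0.41 / 0.017²
  = 1.643524 × 0.2419 / 0.000289
  = 1375.6694

Round up to the nearest whole number: n = 1376

1376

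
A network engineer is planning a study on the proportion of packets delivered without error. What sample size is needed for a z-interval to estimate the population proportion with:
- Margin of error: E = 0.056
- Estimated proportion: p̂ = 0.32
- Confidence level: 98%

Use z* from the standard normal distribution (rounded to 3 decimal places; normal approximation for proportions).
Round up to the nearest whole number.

Using z* for proportion z-interval (normal approximation).

For 98% confidence, z* = 2.326 (from standard normal table)

Sample size formula for proportion z-interval: n = z*²p̂(1-p̂)/E²

n = 2.326² × 0.32 × 0.68 / 0.056²
  = 5.410276 × 0.2176 / 0.003136
  = 375.4069

Round up to the nearest whole number: n = 376

376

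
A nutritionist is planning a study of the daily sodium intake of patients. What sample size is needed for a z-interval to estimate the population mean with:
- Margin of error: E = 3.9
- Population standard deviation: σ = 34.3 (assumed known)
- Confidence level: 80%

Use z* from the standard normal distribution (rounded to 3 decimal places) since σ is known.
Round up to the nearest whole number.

Using z* since population σ is known (z-interval formula).

For 80% confidence, z* = 1.282 (from standard normal table)

Sample size formula for z-interval: n = (z*σ/E)²

n = (1.282 × 34.3 / 3.9)²
  = (11.275026)²
  = 127.1262

Round up to the nearest whole number: n = 128

128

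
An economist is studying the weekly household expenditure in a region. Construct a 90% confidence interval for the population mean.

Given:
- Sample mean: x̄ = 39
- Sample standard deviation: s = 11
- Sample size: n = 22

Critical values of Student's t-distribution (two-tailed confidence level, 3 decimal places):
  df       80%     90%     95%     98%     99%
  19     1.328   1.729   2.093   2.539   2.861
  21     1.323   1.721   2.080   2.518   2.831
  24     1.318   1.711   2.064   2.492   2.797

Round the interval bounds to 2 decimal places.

The population standard deviation σ is unknown (only the sample standard deviation s is given), so use a t-interval with df = n - 1 = 22 - 1 = 21.

For 90% confidence with df = 21, t* = 1.721 (from t-table)

Standard error: SE = s/√n = 11/√22 = 2.345208

Margin of error: E = t* × SE = 1.721 × 2.345208 = 4.0361

T-interval: x̄ ± E = 39 ± 4.0361 = (34.9639, 43.0361)

Rounded to 2 decimal places:

(34.96, 43.04)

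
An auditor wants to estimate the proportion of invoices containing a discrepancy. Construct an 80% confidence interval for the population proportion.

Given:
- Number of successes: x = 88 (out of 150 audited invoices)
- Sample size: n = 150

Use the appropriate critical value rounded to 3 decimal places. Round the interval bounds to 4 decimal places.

Sample proportion: p̂ = 88/150 = 0.586667

Check conditions for normal approximation:
  np̂ = 88 ≥ 10 ✓
  n(1-p̂) = 62 ≥ 10 ✓

The sample is large enough, so use a z-interval (normal approximation) for the proportion.

For 80% confidence, z* = 1.282 (from standard normal table)

Standard error: SE = √(p̂(1-p̂)/n) = √(0.586667×0.413333/150) = 0.04020687

Margin of error: E = z* × SE = 1.282 × 0.04020687 = 0.051545

Z-interval: p̂ ± E = 0.586667 ± 0.051545 = (0.535121, 0.638212)

Rounded to 4 decimal places:

(0.5351, 0.6382)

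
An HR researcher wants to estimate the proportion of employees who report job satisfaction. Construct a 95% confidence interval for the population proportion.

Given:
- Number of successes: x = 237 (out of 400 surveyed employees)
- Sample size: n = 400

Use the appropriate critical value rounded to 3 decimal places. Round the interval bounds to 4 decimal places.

Sample proportion: p̂ = 237/400 = 0.592500

Check conditions for normal approximation:
  np̂ = 237 ≥ 10 ✓
  n(1-p̂) = 163 ≥ 10 ✓

The sample is large enough, so use a z-interval (normal approximation) for the proportion.

For 95% confidence, z* = 1.96 (from standard normal table)

Standard error: SE = √(p̂(1-p̂)/n) = √(0.592500×0.407500/400) = 0.02456846

Margin of error: E = z* × SE = 1.96 × 0.02456846 = 0.048154

Z-interval: p̂ ± E = 0.592500 ± 0.048154 = (0.544346, 0.640654)

Rounded to 4 decimal places:

(0.5443, 0.6407)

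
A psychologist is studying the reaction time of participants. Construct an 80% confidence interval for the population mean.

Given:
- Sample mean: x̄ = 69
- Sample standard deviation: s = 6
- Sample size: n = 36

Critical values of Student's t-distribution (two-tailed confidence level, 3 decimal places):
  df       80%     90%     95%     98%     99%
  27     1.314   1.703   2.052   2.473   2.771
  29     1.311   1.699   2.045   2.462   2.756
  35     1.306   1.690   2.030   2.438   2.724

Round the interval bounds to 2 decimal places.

The population standard deviation σ is unknown (only the sample standard deviation s is given), so use a t-interval with df = n - 1 = 36 - 1 = 35.

For 80% confidence with df = 35, t* = 1.306 (from t-table)

Standard error: SE = s/√n = 6/√36 = 1.000000

Margin of error: E = t* × SE = 1.306 × 1.000000 = 1.3060

T-interval: x̄ ± E = 69 ± 1.3060 = (67.6940, 70.3060)

Rounded to 2 decimal places:

(67.69, 70.31)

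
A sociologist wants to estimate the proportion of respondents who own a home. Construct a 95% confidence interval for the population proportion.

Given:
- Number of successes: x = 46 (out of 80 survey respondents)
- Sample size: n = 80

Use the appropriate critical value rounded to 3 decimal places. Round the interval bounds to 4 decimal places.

Sample proportion: p̂ = 46/80 = 0.575000

Check conditions for normal approximation:
  np̂ = 46 ≥ 10 ✓
  n(1-p̂) = 34 ≥ 10 ✓

The sample is large enough, so use a z-interval (normal approximation) for the proportion.

For 95% confidence, z* = 1.96 (from standard normal table)

Standard error: SE = √(p̂(1-p̂)/n) = √(0.575000×0.425000/80) = 0.05526923

Margin of error: E = z* × SE = 1.96 × 0.05526923 = 0.108328

Z-interval: p̂ ± E = 0.575000 ± 0.108328 = (0.466672, 0.683328)

Rounded to 4 decimal places:

(0.4667, 0.6833)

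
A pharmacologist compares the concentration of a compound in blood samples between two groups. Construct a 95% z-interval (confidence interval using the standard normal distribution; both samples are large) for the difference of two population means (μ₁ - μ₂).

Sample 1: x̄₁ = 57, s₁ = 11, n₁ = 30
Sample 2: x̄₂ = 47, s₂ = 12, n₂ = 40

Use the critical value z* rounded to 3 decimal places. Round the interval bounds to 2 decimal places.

Both samples are large (n₁ = 30 ≥ 30, n₂ = 40 ≥ 30), so a z-interval for the difference of means applies.

Point estimate: x̄₁ - x̄₂ = 57 - 47 = 10

Standard error: SE = √(s₁²/n₁ + s₂²/n₂)
= √(11²/30 + 12²/40)
= √(4.033333 + 3.600000)
= 2.762849

For 95% confidence, z* = 1.96 (from standard normal table)
Margin of error: E = z* × SE = 1.96 × 2.762849 = 5.4152

Z-interval: (x̄₁ - x̄₂) ± E = 10 ± 5.4152 = (4.5848, 15.4152)

Rounded to 2 decimal places:

(4.58, 15.42)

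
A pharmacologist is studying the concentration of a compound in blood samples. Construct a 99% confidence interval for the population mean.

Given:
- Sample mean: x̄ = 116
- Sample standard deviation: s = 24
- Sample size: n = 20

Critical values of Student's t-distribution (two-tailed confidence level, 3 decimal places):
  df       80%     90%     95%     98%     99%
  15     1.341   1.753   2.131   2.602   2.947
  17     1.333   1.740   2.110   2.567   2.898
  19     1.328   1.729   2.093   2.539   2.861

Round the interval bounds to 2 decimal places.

The population standard deviation σ is unknown (only the sample standard deviation s is given), so use a t-interval with df = n - 1 = 20 - 1 = 19.

For 99% confidence with df = 19, t* = 2.861 (from t-table)

Standard error: SE = s/√n = 24/√20 = 5.366563

Margin of error: E = t* × SE = 2.861 × 5.366563 = 15.3537

T-interval: x̄ ± E = 116 ± 15.3537 = (100.6463, 131.3537)

Rounded to 2 decimal places:

(100.65, 131.35)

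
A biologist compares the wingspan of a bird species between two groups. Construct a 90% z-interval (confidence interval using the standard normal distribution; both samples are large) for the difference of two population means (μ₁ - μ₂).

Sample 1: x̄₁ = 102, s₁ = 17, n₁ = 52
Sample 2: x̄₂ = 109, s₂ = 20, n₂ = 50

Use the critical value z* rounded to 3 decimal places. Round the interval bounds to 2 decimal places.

Both samples are large (n₁ = 52 ≥ 30, n₂ = 50 ≥ 30), so a z-interval for the difference of means applies.

Point estimate: x̄₁ - x̄₂ = 102 - 109 = -7

Standard error: SE = √(s₁²/n₁ + s₂²/n₂)
= √(17²/52 + 20²/50)
= √(5.557692 + 8.000000)
= 3.682077

For 90% confidence, z* = 1.645 (from standard normal table)
Margin of error: E = z* × SE = 1.645 × 3.682077 = 6.0570

Z-interval: (x̄₁ - x̄₂) ± E = -7 ± 6.0570 = (-13.0570, -0.9430)

Rounded to 2 decimal places:

(-13.06, -0.94)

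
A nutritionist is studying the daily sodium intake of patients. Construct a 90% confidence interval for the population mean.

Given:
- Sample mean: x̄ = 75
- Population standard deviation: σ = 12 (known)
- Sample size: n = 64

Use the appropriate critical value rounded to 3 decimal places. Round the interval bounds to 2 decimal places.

The population standard deviation σ is known, so use a z-interval (standard normal critical value).

For 90% confidence, z* = 1.645 (from standard normal table)

Standard error: SE = σ/√n = 12/√64 = 1.500000

Margin of error: E = z* × SE = 1.645 × 1.500000 = 2.4675

Z-interval: x̄ ± E = 75 ± 2.4675 = (72.5325, 77.4675)

Rounded to 2 decimal places:

(72.53, 77.47)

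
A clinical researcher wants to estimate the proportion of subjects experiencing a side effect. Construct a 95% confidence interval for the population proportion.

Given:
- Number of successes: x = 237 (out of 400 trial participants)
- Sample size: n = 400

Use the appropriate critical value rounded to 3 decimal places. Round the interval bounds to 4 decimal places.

Sample proportion: p̂ = 237/400 = 0.592500

Check conditions for normal approximation:
  np̂ = 237 ≥ 10 ✓
  n(1-p̂) = 163 ≥ 10 ✓

The sample is large enough, so use a z-interval (normal approximation) for the proportion.

For 95% confidence, z* = 1.96 (from standard normal table)

Standard error: SE = √(p̂(1-p̂)/n) = √(0.592500×0.407500/400) = 0.02456846

Margin of error: E = z* × SE = 1.96 × 0.02456846 = 0.048154

Z-interval: p̂ ± E = 0.592500 ± 0.048154 = (0.544346, 0.640654)

Rounded to 4 decimal places:

(0.5443, 0.6407)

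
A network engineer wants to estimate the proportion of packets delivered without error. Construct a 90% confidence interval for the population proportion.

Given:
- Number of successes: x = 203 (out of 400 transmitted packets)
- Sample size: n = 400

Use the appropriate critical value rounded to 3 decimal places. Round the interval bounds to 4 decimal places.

Sample proportion: p̂ = 203/400 = 0.507500

Check conditions for normal approximation:
  np̂ = 203 ≥ 10 ✓
  n(1-p̂) = 197 ≥ 10 ✓

The sample is large enough, so use a z-interval (normal approximation) for the proportion.

For 90% confidence, z* = 1.645 (from standard normal table)

Standard error: SE = √(p̂(1-p̂)/n) = √(0.507500×0.492500/400) = 0.02499719

Margin of error: E = z* × SE = 1.645 × 0.02499719 = 0.041120

Z-interval: p̂ ± E = 0.507500 ± 0.041120 = (0.466380, 0.548620)

Rounded to 4 decimal places:

(0.4664, 0.5486)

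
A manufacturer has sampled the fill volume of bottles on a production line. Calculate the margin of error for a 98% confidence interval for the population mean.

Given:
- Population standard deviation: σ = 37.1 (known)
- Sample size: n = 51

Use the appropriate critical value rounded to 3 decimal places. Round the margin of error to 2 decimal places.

The population standard deviation σ is known, so use the z-interval margin of error formula.

For 98% confidence, z* = 2.326 (from standard normal table)

Margin of error formula for z-interval: E = z* × σ/√n

E = 2.326 × 37.1/√51
  = 2.326 × 5.195039
  = 12.0837

Rounded to 2 decimal places:

12.08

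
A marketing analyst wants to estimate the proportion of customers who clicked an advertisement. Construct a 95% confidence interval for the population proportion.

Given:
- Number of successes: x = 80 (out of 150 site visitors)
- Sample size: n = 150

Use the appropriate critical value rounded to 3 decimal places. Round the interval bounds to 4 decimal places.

Sample proportion: p̂ = 80/150 = 0.533333

Check conditions for normal approximation:
  np̂ = 80 ≥ 10 ✓
  n(1-p̂) = 70 ≥ 10 ✓

The sample is large enough, so use a z-interval (normal approximation) for the proportion.

For 95% confidence, z* = 1.96 (from standard normal table)

Standard error: SE = √(p̂(1-p̂)/n) = √(0.533333×0.466667/150) = 0.04073401

Margin of error: E = z* × SE = 1.96 × 0.04073401 = 0.079839

Z-interval: p̂ ± E = 0.533333 ± 0.079839 = (0.453495, 0.613172)

Rounded to 4 decimal places:

(0.4535, 0.6132)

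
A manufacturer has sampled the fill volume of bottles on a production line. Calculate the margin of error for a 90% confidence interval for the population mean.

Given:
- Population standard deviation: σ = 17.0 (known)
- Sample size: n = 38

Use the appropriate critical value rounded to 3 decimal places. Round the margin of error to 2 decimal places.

The population standard deviation σ is known, so use the z-interval margin of error formula.

For 90% confidence, z* = 1.645 (from standard normal table)

Margin of error formula for z-interval: E = z* × σ/√n

E = 1.645 × 17.0/√38
  = 1.645 × 2.757764
  = 4.5365

Rounded to 2 decimal places:

4.54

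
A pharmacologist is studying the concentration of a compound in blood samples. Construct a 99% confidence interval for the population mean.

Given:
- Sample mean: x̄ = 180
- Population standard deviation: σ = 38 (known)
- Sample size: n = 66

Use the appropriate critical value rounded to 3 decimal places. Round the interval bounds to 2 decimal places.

The population standard deviation σ is known, so use a z-interval (standard normal critical value).

For 99% confidence, z* = 2.576 (from standard normal table)

Standard error: SE = σ/√n = 38/√66 = 4.677477

Margin of error: E = z* × SE = 2.576 × 4.677477 = 12.0492

Z-interval: x̄ ± E = 180 ± 12.0492 = (167.9508, 192.0492)

Rounded to 2 decimal places:

(167.95, 192.05)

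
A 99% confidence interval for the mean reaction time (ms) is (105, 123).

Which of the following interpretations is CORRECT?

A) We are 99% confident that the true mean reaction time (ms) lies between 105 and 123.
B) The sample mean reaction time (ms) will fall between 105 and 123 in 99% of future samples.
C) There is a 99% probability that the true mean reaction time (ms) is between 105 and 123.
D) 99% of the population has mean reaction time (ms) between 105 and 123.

A confidence interval represents our confidence in the procedure, not a probability statement about the parameter.

Key concept: If we repeated this sampling process many times and computed a 99% CI each time, about 99% of those intervals would contain the true population parameter.

For this specific interval (105, 123):
- Midpoint (point estimate): 114
- Margin of error: 9

The correct interpretation is the one stating confidence that the true parameter lies in the interval — option A.

A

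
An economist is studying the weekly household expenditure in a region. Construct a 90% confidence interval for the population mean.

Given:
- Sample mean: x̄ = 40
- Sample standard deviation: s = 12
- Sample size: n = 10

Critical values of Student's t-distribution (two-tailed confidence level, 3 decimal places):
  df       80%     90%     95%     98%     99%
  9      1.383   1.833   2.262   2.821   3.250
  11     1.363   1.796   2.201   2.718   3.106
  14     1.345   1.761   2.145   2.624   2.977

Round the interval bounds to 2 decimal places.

The population standard deviation σ is unknown (only the sample standard deviation s is given), so use a t-interval with df = n - 1 = 10 - 1 = 9.

For 90% confidence with df = 9, t* = 1.833 (from t-table)

Standard error: SE = s/√n = 12/√10 = 3.794733

Margin of error: E = t* × SE = 1.833 × 3.794733 = 6.9557

T-interval: x̄ ± E = 40 ± 6.9557 = (33.0443, 46.9557)

Rounded to 2 decimal places:

(33.04, 46.96)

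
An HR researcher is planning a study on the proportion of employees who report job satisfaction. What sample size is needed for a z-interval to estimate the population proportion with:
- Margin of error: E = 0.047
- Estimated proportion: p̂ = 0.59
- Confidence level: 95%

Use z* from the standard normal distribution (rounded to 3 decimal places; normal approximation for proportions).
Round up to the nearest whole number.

Using z* for proportion z-interval (normal approximation).

For 95% confidence, z* = 1.96 (from standard normal table)

Sample size formula for proportion z-interval: n = z*²p̂(1-p̂)/E²

n = 1.96² × 0.59 × 0.41 / 0.047²
  = 3.8416 × 0.2419 / 0.002209
  = 420.6804

Round up to the nearest whole number: n = 421

421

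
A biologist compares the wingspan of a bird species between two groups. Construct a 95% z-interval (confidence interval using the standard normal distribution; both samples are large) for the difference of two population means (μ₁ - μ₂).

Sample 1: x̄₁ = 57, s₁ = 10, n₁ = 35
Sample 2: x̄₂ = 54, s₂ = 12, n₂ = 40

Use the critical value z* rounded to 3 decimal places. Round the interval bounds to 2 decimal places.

Both samples are large (n₁ = 35 ≥ 30, n₂ = 40 ≥ 30), so a z-interval for the difference of means applies.

Point estimate: x̄₁ - x̄₂ = 57 - 54 = 3

Standard error: SE = √(s₁²/n₁ + s₂²/n₂)
= √(10²/35 + 12²/40)
= √(2.857143 + 3.600000)
= 2.541091

For 95% confidence, z* = 1.96 (from standard normal table)
Margin of error: E = z* × SE = 1.96 × 2.541091 = 4.9805

Z-interval: (x̄₁ - x̄₂) ± E = 3 ± 4.9805 = (-1.9805, 7.9805)

Rounded to 2 decimal places:

(-1.98, 7.98)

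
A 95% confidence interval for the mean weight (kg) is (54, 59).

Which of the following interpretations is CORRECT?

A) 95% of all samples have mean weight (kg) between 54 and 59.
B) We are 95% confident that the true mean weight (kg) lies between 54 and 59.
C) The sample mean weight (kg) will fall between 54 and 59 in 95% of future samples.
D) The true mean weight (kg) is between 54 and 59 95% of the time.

A confidence interval represents our confidence in the procedure, not a probability statement about the parameter.

Key concept: If we repeated this sampling process many times and computed a 95% CI each time, about 95% of those intervals would contain the true population parameter.

For this specific interval (54, 59):
- Midpoint (point estimate): 56.5
- Margin of error: 2.5

The correct interpretation is the one stating confidence that the true parameter lies in the interval — option B.

B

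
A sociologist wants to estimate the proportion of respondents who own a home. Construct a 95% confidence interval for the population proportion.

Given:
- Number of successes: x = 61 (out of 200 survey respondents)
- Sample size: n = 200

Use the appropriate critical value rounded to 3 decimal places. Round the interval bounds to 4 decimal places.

Sample proportion: p̂ = 61/200 = 0.305000

Check conditions for normal approximation:
  np̂ = 61 ≥ 10 ✓
  n(1-p̂) = 139 ≥ 10 ✓

The sample is large enough, so use a z-interval (normal approximation) for the proportion.

For 95% confidence, z* = 1.96 (from standard normal table)

Standard error: SE = √(p̂(1-p̂)/n) = √(0.305000×0.695000/200) = 0.03255572

Margin of error: E = z* × SE = 1.96 × 0.03255572 = 0.063809

Z-interval: p̂ ± E = 0.305000 ± 0.063809 = (0.241191, 0.368809)

Rounded to 4 decimal places:

(0.2412, 0.3688)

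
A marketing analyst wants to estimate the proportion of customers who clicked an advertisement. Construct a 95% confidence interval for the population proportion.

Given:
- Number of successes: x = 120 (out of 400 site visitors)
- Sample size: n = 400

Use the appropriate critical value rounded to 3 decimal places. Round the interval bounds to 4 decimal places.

Sample proportion: p̂ = 120/400 = 0.300000

Check conditions for normal approximation:
  np̂ = 120 ≥ 10 ✓
  n(1-p̂) = 280 ≥ 10 ✓

The sample is large enough, so use a z-interval (normal approximation) for the proportion.

For 95% confidence, z* = 1.96 (from standard normal table)

Standard error: SE = √(p̂(1-p̂)/n) = √(0.300000×0.700000/400) = 0.02291288

Margin of error: E = z* × SE = 1.96 × 0.02291288 = 0.044909

Z-interval: p̂ ± E = 0.300000 ± 0.044909 = (0.255091, 0.344909)

Rounded to 4 decimal places:

(0.2551, 0.3449)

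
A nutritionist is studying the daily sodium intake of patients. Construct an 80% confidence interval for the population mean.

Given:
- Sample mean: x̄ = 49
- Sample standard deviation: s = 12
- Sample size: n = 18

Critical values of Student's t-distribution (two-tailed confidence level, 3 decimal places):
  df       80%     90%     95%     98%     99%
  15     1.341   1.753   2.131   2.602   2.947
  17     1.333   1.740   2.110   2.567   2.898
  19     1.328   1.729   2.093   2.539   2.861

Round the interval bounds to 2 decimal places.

The population standard deviation σ is unknown (only the sample standard deviation s is given), so use a t-interval with df = n - 1 = 18 - 1 = 17.

For 80% confidence with df = 17, t* = 1.333 (from t-table)

Standard error: SE = s/√n = 12/√18 = 2.828427

Margin of error: E = t* × SE = 1.333 × 2.828427 = 3.7703

T-interval: x̄ ± E = 49 ± 3.7703 = (45.2297, 52.7703)

Rounded to 2 decimal places:

(45.23, 52.77)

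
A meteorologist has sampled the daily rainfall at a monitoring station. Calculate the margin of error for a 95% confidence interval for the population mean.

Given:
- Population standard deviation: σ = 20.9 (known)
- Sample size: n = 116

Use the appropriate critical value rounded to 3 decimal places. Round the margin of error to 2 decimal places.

The population standard deviation σ is known, so use the z-interval margin of error formula.

For 95% confidence, z* = 1.96 (from standard normal table)

Margin of error formula for z-interval: E = z* × σ/√n

E = 1.96 × 20.9/√116
  = 1.96 × 1.940516
  = 3.8034

Rounded to 2 decimal places:

3.80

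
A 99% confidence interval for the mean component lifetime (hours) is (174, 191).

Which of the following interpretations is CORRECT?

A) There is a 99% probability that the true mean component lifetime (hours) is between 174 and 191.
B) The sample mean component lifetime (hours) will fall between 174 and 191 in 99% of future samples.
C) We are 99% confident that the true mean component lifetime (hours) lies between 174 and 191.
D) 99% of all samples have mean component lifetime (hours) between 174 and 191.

A confidence interval represents our confidence in the procedure, not a probability statement about the parameter.

Key concept: If we repeated this sampling process many times and computed a 99% CI each time, about 99% of those intervals would contain the true population parameter.

For this specific interval (174, 191):
- Midpoint (point estimate): 182.5
- Margin of error: 8.5

The correct interpretation is the one stating confidence that the true parameter lies in the interval — option C.

C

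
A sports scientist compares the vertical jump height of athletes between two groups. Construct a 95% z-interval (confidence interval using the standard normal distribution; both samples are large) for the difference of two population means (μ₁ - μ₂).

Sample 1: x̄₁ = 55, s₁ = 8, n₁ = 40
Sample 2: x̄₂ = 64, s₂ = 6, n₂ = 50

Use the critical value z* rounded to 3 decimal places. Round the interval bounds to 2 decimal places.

Both samples are large (n₁ = 40 ≥ 30, n₂ = 50 ≥ 30), so a z-interval for the difference of means applies.

Point estimate: x̄₁ - x̄₂ = 55 - 64 = -9

Standard error: SE = √(s₁²/n₁ + s₂²/n₂)
= √(8²/40 + 6²/50)
= √(1.600000 + 0.720000)
= 1.523155

For 95% confidence, z* = 1.96 (from standard normal table)
Margin of error: E = z* × SE = 1.96 × 1.523155 = 2.9854

Z-interval: (x̄₁ - x̄₂) ± E = -9 ± 2.9854 = (-11.9854, -6.0146)

Rounded to 2 decimal places:

(-11.99, -6.01)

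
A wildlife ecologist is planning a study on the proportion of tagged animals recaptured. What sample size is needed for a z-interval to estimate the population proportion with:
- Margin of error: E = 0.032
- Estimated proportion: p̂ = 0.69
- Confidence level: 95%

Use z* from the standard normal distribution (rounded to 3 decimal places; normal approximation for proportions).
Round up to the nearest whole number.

Using z* for proportion z-interval (normal approximation).

For 95% confidence, z* = 1.96 (from standard normal table)

Sample size formula for proportion z-interval: n = z*²p̂(1-p̂)/E²

n = 1.96² × 0.69 × 0.31 / 0.032²
  = 3.8416 × 0.2139 / 0.001024
  = 802.4592

Round up to the nearest whole number: n = 803

803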